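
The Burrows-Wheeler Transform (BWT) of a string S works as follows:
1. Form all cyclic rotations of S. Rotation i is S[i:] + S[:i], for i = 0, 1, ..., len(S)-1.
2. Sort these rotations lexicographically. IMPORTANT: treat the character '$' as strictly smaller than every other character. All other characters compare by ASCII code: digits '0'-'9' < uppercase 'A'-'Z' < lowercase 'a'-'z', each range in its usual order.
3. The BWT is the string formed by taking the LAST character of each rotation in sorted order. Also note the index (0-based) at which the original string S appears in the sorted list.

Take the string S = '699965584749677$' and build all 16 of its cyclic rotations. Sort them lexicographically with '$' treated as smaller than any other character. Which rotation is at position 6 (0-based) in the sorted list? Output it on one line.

Answer: 677$699965584749

Derivation:
All 16 rotations (rotation i = S[i:]+S[:i]):
  rot[0] = 699965584749677$
  rot[1] = 99965584749677$6
  rot[2] = 9965584749677$69
  rot[3] = 965584749677$699
  rot[4] = 65584749677$6999
  rot[5] = 5584749677$69996
  rot[6] = 584749677$699965
  rot[7] = 84749677$6999655
  rot[8] = 4749677$69996558
  rot[9] = 749677$699965584
  rot[10] = 49677$6999655847
  rot[11] = 9677$69996558474
  rot[12] = 677$699965584749
  rot[13] = 77$6999655847496
  rot[14] = 7$69996558474967
  rot[15] = $699965584749677
Sorted (with $ < everything):
  sorted[0] = $699965584749677
  sorted[1] = 4749677$69996558
  sorted[2] = 49677$6999655847
  sorted[3] = 5584749677$69996
  sorted[4] = 584749677$699965
  sorted[5] = 65584749677$6999
  sorted[6] = 677$699965584749
  sorted[7] = 699965584749677$
  sorted[8] = 7$69996558474967
  sorted[9] = 749677$699965584
  sorted[10] = 77$6999655847496
  sorted[11] = 84749677$6999655
  sorted[12] = 965584749677$699
  sorted[13] = 9677$69996558474
  sorted[14] = 9965584749677$69
  sorted[15] = 99965584749677$6
sorted[6] = 677$699965584749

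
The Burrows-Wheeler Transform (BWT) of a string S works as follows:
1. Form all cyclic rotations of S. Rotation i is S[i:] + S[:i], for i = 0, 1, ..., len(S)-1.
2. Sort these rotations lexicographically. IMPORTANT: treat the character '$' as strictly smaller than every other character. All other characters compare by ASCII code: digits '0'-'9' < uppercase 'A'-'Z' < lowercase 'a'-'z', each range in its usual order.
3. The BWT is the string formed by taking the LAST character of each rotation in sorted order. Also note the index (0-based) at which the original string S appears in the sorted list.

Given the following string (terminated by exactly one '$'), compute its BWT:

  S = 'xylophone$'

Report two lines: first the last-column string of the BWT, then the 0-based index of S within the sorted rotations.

Answer: enpyohlo$x
8

Derivation:
All 10 rotations (rotation i = S[i:]+S[:i]):
  rot[0] = xylophone$
  rot[1] = ylophone$x
  rot[2] = lophone$xy
  rot[3] = ophone$xyl
  rot[4] = phone$xylo
  rot[5] = hone$xylop
  rot[6] = one$xyloph
  rot[7] = ne$xylopho
  rot[8] = e$xylophon
  rot[9] = $xylophone
Sorted (with $ < everything):
  sorted[0] = $xylophone  (last char: 'e')
  sorted[1] = e$xylophon  (last char: 'n')
  sorted[2] = hone$xylop  (last char: 'p')
  sorted[3] = lophone$xy  (last char: 'y')
  sorted[4] = ne$xylopho  (last char: 'o')
  sorted[5] = one$xyloph  (last char: 'h')
  sorted[6] = ophone$xyl  (last char: 'l')
  sorted[7] = phone$xylo  (last char: 'o')
  sorted[8] = xylophone$  (last char: '$')
  sorted[9] = ylophone$x  (last char: 'x')
Last column: enpyohlo$x
Original string S is at sorted index 8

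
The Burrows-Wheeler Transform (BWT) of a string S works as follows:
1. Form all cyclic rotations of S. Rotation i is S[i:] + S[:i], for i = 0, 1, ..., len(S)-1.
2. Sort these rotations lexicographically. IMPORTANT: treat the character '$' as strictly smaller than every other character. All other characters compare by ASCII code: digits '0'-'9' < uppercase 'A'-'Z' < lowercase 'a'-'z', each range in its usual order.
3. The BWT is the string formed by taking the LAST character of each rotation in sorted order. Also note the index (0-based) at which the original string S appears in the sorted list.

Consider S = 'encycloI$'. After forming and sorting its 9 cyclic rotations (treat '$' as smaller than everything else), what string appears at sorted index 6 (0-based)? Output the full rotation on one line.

Answer: ncycloI$e

Derivation:
All 9 rotations (rotation i = S[i:]+S[:i]):
  rot[0] = encycloI$
  rot[1] = ncycloI$e
  rot[2] = cycloI$en
  rot[3] = ycloI$enc
  rot[4] = cloI$ency
  rot[5] = loI$encyc
  rot[6] = oI$encycl
  rot[7] = I$encyclo
  rot[8] = $encycloI
Sorted (with $ < everything):
  sorted[0] = $encycloI
  sorted[1] = I$encyclo
  sorted[2] = cloI$ency
  sorted[3] = cycloI$en
  sorted[4] = encycloI$
  sorted[5] = loI$encyc
  sorted[6] = ncycloI$e
  sorted[7] = oI$encycl
  sorted[8] = ycloI$enc
sorted[6] = ncycloI$e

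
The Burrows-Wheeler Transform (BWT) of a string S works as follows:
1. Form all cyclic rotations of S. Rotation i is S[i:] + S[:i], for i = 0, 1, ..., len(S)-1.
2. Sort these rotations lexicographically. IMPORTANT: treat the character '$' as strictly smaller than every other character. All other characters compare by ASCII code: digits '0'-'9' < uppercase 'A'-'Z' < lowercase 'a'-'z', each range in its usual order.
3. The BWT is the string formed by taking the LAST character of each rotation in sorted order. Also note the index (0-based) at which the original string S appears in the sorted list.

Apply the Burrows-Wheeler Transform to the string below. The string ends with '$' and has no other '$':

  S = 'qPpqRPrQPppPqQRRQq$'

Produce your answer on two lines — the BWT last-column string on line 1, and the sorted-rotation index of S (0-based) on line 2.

Answer: qQqpRrqRqRQpPPQ$PpP
15

Derivation:
All 19 rotations (rotation i = S[i:]+S[:i]):
  rot[0] = qPpqRPrQPppPqQRRQq$
  rot[1] = PpqRPrQPppPqQRRQq$q
  rot[2] = pqRPrQPppPqQRRQq$qP
  rot[3] = qRPrQPppPqQRRQq$qPp
  rot[4] = RPrQPppPqQRRQq$qPpq
  rot[5] = PrQPppPqQRRQq$qPpqR
  rot[6] = rQPppPqQRRQq$qPpqRP
  rot[7] = QPppPqQRRQq$qPpqRPr
  rot[8] = PppPqQRRQq$qPpqRPrQ
  rot[9] = ppPqQRRQq$qPpqRPrQP
  rot[10] = pPqQRRQq$qPpqRPrQPp
  rot[11] = PqQRRQq$qPpqRPrQPpp
  rot[12] = qQRRQq$qPpqRPrQPppP
  rot[13] = QRRQq$qPpqRPrQPppPq
  rot[14] = RRQq$qPpqRPrQPppPqQ
  rot[15] = RQq$qPpqRPrQPppPqQR
  rot[16] = Qq$qPpqRPrQPppPqQRR
  rot[17] = q$qPpqRPrQPppPqQRRQ
  rot[18] = $qPpqRPrQPppPqQRRQq
Sorted (with $ < everything):
  sorted[0] = $qPpqRPrQPppPqQRRQq  (last char: 'q')
  sorted[1] = PppPqQRRQq$qPpqRPrQ  (last char: 'Q')
  sorted[2] = PpqRPrQPppPqQRRQq$q  (last char: 'q')
  sorted[3] = PqQRRQq$qPpqRPrQPpp  (last char: 'p')
  sorted[4] = PrQPppPqQRRQq$qPpqR  (last char: 'R')
  sorted[5] = QPppPqQRRQq$qPpqRPr  (last char: 'r')
  sorted[6] = QRRQq$qPpqRPrQPppPq  (last char: 'q')
  sorted[7] = Qq$qPpqRPrQPppPqQRR  (last char: 'R')
  sorted[8] = RPrQPppPqQRRQq$qPpq  (last char: 'q')
  sorted[9] = RQq$qPpqRPrQPppPqQR  (last char: 'R')
  sorted[10] = RRQq$qPpqRPrQPppPqQ  (last char: 'Q')
  sorted[11] = pPqQRRQq$qPpqRPrQPp  (last char: 'p')
  sorted[12] = ppPqQRRQq$qPpqRPrQP  (last char: 'P')
  sorted[13] = pqRPrQPppPqQRRQq$qP  (last char: 'P')
  sorted[14] = q$qPpqRPrQPppPqQRRQ  (last char: 'Q')
  sorted[15] = qPpqRPrQPppPqQRRQq$  (last char: '$')
  sorted[16] = qQRRQq$qPpqRPrQPppP  (last char: 'P')
  sorted[17] = qRPrQPppPqQRRQq$qPp  (last char: 'p')
  sorted[18] = rQPppPqQRRQq$qPpqRP  (last char: 'P')
Last column: qQqpRrqRqRQpPPQ$PpP
Original string S is at sorted index 15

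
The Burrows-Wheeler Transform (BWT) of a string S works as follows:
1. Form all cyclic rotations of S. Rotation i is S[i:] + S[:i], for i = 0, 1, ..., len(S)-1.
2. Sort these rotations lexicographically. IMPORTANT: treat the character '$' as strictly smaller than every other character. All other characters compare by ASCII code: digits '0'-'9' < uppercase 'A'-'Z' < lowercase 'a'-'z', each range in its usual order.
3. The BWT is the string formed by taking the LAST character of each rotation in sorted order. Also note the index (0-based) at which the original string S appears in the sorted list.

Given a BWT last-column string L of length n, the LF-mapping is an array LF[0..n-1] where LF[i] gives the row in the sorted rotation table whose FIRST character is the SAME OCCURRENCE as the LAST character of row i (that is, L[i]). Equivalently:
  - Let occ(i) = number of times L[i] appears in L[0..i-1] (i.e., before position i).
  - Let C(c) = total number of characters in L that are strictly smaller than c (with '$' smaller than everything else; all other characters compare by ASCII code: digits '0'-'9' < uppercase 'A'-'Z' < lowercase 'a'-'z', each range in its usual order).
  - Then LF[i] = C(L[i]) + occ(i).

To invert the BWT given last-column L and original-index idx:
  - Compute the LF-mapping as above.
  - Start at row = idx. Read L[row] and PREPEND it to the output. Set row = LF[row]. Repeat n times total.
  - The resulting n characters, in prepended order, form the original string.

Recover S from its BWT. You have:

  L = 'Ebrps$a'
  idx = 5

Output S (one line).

Answer: raspbE$

Derivation:
LF mapping: 1 3 5 4 6 0 2
Walk LF starting at row 5, prepending L[row]:
  step 1: row=5, L[5]='$', prepend. Next row=LF[5]=0
  step 2: row=0, L[0]='E', prepend. Next row=LF[0]=1
  step 3: row=1, L[1]='b', prepend. Next row=LF[1]=3
  step 4: row=3, L[3]='p', prepend. Next row=LF[3]=4
  step 5: row=4, L[4]='s', prepend. Next row=LF[4]=6
  step 6: row=6, L[6]='a', prepend. Next row=LF[6]=2
  step 7: row=2, L[2]='r', prepend. Next row=LF[2]=5
Reversed output: raspbE$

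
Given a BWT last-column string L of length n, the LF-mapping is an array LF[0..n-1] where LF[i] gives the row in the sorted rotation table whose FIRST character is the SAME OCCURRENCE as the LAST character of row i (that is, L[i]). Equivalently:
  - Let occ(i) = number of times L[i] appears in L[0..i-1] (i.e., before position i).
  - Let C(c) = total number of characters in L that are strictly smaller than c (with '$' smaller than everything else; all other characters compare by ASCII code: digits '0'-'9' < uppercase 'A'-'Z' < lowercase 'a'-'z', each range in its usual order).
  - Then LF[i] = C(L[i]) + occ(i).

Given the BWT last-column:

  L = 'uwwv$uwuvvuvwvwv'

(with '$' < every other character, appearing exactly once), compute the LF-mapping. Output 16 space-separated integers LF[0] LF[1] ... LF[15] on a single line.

Answer: 1 11 12 5 0 2 13 3 6 7 4 8 14 9 15 10

Derivation:
Char counts: '$':1, 'u':4, 'v':6, 'w':5
C (first-col start): C('$')=0, C('u')=1, C('v')=5, C('w')=11
L[0]='u': occ=0, LF[0]=C('u')+0=1+0=1
L[1]='w': occ=0, LF[1]=C('w')+0=11+0=11
L[2]='w': occ=1, LF[2]=C('w')+1=11+1=12
L[3]='v': occ=0, LF[3]=C('v')+0=5+0=5
L[4]='$': occ=0, LF[4]=C('$')+0=0+0=0
L[5]='u': occ=1, LF[5]=C('u')+1=1+1=2
L[6]='w': occ=2, LF[6]=C('w')+2=11+2=13
L[7]='u': occ=2, LF[7]=C('u')+2=1+2=3
L[8]='v': occ=1, LF[8]=C('v')+1=5+1=6
L[9]='v': occ=2, LF[9]=C('v')+2=5+2=7
L[10]='u': occ=3, LF[10]=C('u')+3=1+3=4
L[11]='v': occ=3, LF[11]=C('v')+3=5+3=8
L[12]='w': occ=3, LF[12]=C('w')+3=11+3=14
L[13]='v': occ=4, LF[13]=C('v')+4=5+4=9
L[14]='w': occ=4, LF[14]=C('w')+4=11+4=15
L[15]='v': occ=5, LF[15]=C('v')+5=5+5=10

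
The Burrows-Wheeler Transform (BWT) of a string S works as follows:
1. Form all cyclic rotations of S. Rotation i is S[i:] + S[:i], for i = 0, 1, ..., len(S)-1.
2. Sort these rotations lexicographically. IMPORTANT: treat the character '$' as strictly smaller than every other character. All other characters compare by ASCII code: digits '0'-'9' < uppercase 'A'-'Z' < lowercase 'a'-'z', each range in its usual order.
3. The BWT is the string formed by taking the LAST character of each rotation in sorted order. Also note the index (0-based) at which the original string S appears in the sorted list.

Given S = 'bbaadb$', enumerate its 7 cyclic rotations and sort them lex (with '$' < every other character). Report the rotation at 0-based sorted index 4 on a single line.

Answer: baadb$b

Derivation:
All 7 rotations (rotation i = S[i:]+S[:i]):
  rot[0] = bbaadb$
  rot[1] = baadb$b
  rot[2] = aadb$bb
  rot[3] = adb$bba
  rot[4] = db$bbaa
  rot[5] = b$bbaad
  rot[6] = $bbaadb
Sorted (with $ < everything):
  sorted[0] = $bbaadb
  sorted[1] = aadb$bb
  sorted[2] = adb$bba
  sorted[3] = b$bbaad
  sorted[4] = baadb$b
  sorted[5] = bbaadb$
  sorted[6] = db$bbaa
sorted[4] = baadb$b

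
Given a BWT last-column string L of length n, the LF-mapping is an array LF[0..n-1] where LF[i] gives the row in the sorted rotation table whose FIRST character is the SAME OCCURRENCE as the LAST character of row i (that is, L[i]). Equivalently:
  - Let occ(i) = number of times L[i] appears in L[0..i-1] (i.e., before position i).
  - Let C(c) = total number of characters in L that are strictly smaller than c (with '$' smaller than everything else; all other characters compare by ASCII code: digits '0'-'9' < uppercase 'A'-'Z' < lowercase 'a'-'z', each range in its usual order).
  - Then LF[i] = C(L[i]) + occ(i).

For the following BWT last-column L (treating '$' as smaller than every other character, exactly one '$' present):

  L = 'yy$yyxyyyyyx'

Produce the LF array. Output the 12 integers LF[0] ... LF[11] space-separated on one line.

Answer: 3 4 0 5 6 1 7 8 9 10 11 2

Derivation:
Char counts: '$':1, 'x':2, 'y':9
C (first-col start): C('$')=0, C('x')=1, C('y')=3
L[0]='y': occ=0, LF[0]=C('y')+0=3+0=3
L[1]='y': occ=1, LF[1]=C('y')+1=3+1=4
L[2]='$': occ=0, LF[2]=C('$')+0=0+0=0
L[3]='y': occ=2, LF[3]=C('y')+2=3+2=5
L[4]='y': occ=3, LF[4]=C('y')+3=3+3=6
L[5]='x': occ=0, LF[5]=C('x')+0=1+0=1
L[6]='y': occ=4, LF[6]=C('y')+4=3+4=7
L[7]='y': occ=5, LF[7]=C('y')+5=3+5=8
L[8]='y': occ=6, LF[8]=C('y')+6=3+6=9
L[9]='y': occ=7, LF[9]=C('y')+7=3+7=10
L[10]='y': occ=8, LF[10]=C('y')+8=3+8=11
L[11]='x': occ=1, LF[11]=C('x')+1=1+1=2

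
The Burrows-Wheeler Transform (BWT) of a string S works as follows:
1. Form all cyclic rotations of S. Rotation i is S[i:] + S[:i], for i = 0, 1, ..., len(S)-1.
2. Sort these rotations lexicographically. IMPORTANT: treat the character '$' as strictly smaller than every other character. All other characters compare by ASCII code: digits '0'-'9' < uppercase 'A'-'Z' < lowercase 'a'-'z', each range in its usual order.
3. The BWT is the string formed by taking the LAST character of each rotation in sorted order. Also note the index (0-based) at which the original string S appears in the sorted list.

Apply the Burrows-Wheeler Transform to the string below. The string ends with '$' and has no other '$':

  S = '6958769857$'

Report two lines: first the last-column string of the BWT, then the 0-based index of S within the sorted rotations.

All 11 rotations (rotation i = S[i:]+S[:i]):
  rot[0] = 6958769857$
  rot[1] = 958769857$6
  rot[2] = 58769857$69
  rot[3] = 8769857$695
  rot[4] = 769857$6958
  rot[5] = 69857$69587
  rot[6] = 9857$695876
  rot[7] = 857$6958769
  rot[8] = 57$69587698
  rot[9] = 7$695876985
  rot[10] = $6958769857
Sorted (with $ < everything):
  sorted[0] = $6958769857  (last char: '7')
  sorted[1] = 57$69587698  (last char: '8')
  sorted[2] = 58769857$69  (last char: '9')
  sorted[3] = 6958769857$  (last char: '$')
  sorted[4] = 69857$69587  (last char: '7')
  sorted[5] = 7$695876985  (last char: '5')
  sorted[6] = 769857$6958  (last char: '8')
  sorted[7] = 857$6958769  (last char: '9')
  sorted[8] = 8769857$695  (last char: '5')
  sorted[9] = 958769857$6  (last char: '6')
  sorted[10] = 9857$695876  (last char: '6')
Last column: 789$7589566
Original string S is at sorted index 3

Answer: 789$7589566
3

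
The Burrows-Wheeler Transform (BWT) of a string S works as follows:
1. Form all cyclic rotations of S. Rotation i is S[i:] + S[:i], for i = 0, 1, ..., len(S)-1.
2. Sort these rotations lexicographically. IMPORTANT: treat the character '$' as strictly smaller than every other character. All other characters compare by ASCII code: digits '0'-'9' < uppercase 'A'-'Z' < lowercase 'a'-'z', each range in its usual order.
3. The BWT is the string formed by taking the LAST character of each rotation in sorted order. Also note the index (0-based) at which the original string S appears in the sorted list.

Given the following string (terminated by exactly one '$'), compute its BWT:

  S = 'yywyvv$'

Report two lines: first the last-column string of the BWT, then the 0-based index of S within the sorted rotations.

All 7 rotations (rotation i = S[i:]+S[:i]):
  rot[0] = yywyvv$
  rot[1] = ywyvv$y
  rot[2] = wyvv$yy
  rot[3] = yvv$yyw
  rot[4] = vv$yywy
  rot[5] = v$yywyv
  rot[6] = $yywyvv
Sorted (with $ < everything):
  sorted[0] = $yywyvv  (last char: 'v')
  sorted[1] = v$yywyv  (last char: 'v')
  sorted[2] = vv$yywy  (last char: 'y')
  sorted[3] = wyvv$yy  (last char: 'y')
  sorted[4] = yvv$yyw  (last char: 'w')
  sorted[5] = ywyvv$y  (last char: 'y')
  sorted[6] = yywyvv$  (last char: '$')
Last column: vvyywy$
Original string S is at sorted index 6

Answer: vvyywy$
6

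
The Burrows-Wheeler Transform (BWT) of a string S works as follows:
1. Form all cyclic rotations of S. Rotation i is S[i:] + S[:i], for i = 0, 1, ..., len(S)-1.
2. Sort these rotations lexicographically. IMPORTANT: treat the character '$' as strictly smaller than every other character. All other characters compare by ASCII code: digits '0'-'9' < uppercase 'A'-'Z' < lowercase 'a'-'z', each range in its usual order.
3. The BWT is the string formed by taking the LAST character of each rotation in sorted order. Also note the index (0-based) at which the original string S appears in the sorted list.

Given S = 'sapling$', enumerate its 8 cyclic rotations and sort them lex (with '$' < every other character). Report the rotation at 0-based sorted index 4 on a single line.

Answer: ling$sap

Derivation:
All 8 rotations (rotation i = S[i:]+S[:i]):
  rot[0] = sapling$
  rot[1] = apling$s
  rot[2] = pling$sa
  rot[3] = ling$sap
  rot[4] = ing$sapl
  rot[5] = ng$sapli
  rot[6] = g$saplin
  rot[7] = $sapling
Sorted (with $ < everything):
  sorted[0] = $sapling
  sorted[1] = apling$s
  sorted[2] = g$saplin
  sorted[3] = ing$sapl
  sorted[4] = ling$sap
  sorted[5] = ng$sapli
  sorted[6] = pling$sa
  sorted[7] = sapling$
sorted[4] = ling$sap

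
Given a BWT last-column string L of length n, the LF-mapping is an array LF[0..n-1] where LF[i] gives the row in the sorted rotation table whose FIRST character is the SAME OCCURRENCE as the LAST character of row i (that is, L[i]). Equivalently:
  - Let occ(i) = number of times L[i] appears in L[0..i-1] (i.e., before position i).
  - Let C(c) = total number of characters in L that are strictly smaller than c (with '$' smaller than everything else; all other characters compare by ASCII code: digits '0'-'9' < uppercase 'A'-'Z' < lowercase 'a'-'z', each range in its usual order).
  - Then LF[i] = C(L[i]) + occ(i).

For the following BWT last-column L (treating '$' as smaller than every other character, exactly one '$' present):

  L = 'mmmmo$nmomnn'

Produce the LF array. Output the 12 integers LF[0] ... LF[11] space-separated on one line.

Answer: 1 2 3 4 10 0 7 5 11 6 8 9

Derivation:
Char counts: '$':1, 'm':6, 'n':3, 'o':2
C (first-col start): C('$')=0, C('m')=1, C('n')=7, C('o')=10
L[0]='m': occ=0, LF[0]=C('m')+0=1+0=1
L[1]='m': occ=1, LF[1]=C('m')+1=1+1=2
L[2]='m': occ=2, LF[2]=C('m')+2=1+2=3
L[3]='m': occ=3, LF[3]=C('m')+3=1+3=4
L[4]='o': occ=0, LF[4]=C('o')+0=10+0=10
L[5]='$': occ=0, LF[5]=C('$')+0=0+0=0
L[6]='n': occ=0, LF[6]=C('n')+0=7+0=7
L[7]='m': occ=4, LF[7]=C('m')+4=1+4=5
L[8]='o': occ=1, LF[8]=C('o')+1=10+1=11
L[9]='m': occ=5, LF[9]=C('m')+5=1+5=6
L[10]='n': occ=1, LF[10]=C('n')+1=7+1=8
L[11]='n': occ=2, LF[11]=C('n')+2=7+2=9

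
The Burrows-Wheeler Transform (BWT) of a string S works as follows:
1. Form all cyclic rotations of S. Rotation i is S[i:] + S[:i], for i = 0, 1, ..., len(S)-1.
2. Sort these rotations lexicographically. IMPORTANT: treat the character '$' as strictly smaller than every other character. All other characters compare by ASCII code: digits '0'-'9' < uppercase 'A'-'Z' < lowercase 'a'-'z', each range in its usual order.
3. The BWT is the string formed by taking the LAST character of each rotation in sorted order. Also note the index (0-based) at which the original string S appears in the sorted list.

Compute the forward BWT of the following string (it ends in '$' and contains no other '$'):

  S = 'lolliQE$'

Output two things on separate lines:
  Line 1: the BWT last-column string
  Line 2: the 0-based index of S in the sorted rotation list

Answer: EQillo$l
6

Derivation:
All 8 rotations (rotation i = S[i:]+S[:i]):
  rot[0] = lolliQE$
  rot[1] = olliQE$l
  rot[2] = lliQE$lo
  rot[3] = liQE$lol
  rot[4] = iQE$loll
  rot[5] = QE$lolli
  rot[6] = E$lolliQ
  rot[7] = $lolliQE
Sorted (with $ < everything):
  sorted[0] = $lolliQE  (last char: 'E')
  sorted[1] = E$lolliQ  (last char: 'Q')
  sorted[2] = QE$lolli  (last char: 'i')
  sorted[3] = iQE$loll  (last char: 'l')
  sorted[4] = liQE$lol  (last char: 'l')
  sorted[5] = lliQE$lo  (last char: 'o')
  sorted[6] = lolliQE$  (last char: '$')
  sorted[7] = olliQE$l  (last char: 'l')
Last column: EQillo$l
Original string S is at sorted index 6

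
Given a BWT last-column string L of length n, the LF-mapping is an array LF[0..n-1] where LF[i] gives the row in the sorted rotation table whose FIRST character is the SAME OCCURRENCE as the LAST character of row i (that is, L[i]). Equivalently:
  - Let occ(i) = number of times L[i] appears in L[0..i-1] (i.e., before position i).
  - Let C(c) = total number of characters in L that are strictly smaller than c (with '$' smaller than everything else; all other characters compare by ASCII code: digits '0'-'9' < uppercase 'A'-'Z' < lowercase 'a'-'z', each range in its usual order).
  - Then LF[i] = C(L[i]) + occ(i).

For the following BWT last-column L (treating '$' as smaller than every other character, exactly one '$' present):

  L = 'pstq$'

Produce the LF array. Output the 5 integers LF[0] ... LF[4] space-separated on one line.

Char counts: '$':1, 'p':1, 'q':1, 's':1, 't':1
C (first-col start): C('$')=0, C('p')=1, C('q')=2, C('s')=3, C('t')=4
L[0]='p': occ=0, LF[0]=C('p')+0=1+0=1
L[1]='s': occ=0, LF[1]=C('s')+0=3+0=3
L[2]='t': occ=0, LF[2]=C('t')+0=4+0=4
L[3]='q': occ=0, LF[3]=C('q')+0=2+0=2
L[4]='$': occ=0, LF[4]=C('$')+0=0+0=0

Answer: 1 3 4 2 0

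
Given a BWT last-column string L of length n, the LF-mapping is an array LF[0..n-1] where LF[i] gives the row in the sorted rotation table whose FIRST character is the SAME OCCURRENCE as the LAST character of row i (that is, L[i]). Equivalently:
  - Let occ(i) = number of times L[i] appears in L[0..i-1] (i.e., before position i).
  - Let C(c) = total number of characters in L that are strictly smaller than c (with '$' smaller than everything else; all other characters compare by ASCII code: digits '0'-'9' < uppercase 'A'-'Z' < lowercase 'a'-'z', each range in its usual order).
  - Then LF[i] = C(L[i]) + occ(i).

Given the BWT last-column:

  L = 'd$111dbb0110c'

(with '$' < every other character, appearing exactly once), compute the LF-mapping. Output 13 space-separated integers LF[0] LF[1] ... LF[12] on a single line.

Char counts: '$':1, '0':2, '1':5, 'b':2, 'c':1, 'd':2
C (first-col start): C('$')=0, C('0')=1, C('1')=3, C('b')=8, C('c')=10, C('d')=11
L[0]='d': occ=0, LF[0]=C('d')+0=11+0=11
L[1]='$': occ=0, LF[1]=C('$')+0=0+0=0
L[2]='1': occ=0, LF[2]=C('1')+0=3+0=3
L[3]='1': occ=1, LF[3]=C('1')+1=3+1=4
L[4]='1': occ=2, LF[4]=C('1')+2=3+2=5
L[5]='d': occ=1, LF[5]=C('d')+1=11+1=12
L[6]='b': occ=0, LF[6]=C('b')+0=8+0=8
L[7]='b': occ=1, LF[7]=C('b')+1=8+1=9
L[8]='0': occ=0, LF[8]=C('0')+0=1+0=1
L[9]='1': occ=3, LF[9]=C('1')+3=3+3=6
L[10]='1': occ=4, LF[10]=C('1')+4=3+4=7
L[11]='0': occ=1, LF[11]=C('0')+1=1+1=2
L[12]='c': occ=0, LF[12]=C('c')+0=10+0=10

Answer: 11 0 3 4 5 12 8 9 1 6 7 2 10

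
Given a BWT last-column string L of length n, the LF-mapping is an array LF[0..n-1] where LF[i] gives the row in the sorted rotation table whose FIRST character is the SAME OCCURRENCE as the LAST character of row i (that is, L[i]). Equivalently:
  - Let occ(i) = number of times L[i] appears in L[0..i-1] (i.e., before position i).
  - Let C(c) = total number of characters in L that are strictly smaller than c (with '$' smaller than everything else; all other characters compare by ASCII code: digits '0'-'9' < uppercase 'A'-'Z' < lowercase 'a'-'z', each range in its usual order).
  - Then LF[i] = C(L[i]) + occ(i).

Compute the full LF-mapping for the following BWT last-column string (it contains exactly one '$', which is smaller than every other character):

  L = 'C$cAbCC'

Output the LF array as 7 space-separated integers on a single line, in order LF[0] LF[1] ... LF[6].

Answer: 2 0 6 1 5 3 4

Derivation:
Char counts: '$':1, 'A':1, 'C':3, 'b':1, 'c':1
C (first-col start): C('$')=0, C('A')=1, C('C')=2, C('b')=5, C('c')=6
L[0]='C': occ=0, LF[0]=C('C')+0=2+0=2
L[1]='$': occ=0, LF[1]=C('$')+0=0+0=0
L[2]='c': occ=0, LF[2]=C('c')+0=6+0=6
L[3]='A': occ=0, LF[3]=C('A')+0=1+0=1
L[4]='b': occ=0, LF[4]=C('b')+0=5+0=5
L[5]='C': occ=1, LF[5]=C('C')+1=2+1=3
L[6]='C': occ=2, LF[6]=C('C')+2=2+2=4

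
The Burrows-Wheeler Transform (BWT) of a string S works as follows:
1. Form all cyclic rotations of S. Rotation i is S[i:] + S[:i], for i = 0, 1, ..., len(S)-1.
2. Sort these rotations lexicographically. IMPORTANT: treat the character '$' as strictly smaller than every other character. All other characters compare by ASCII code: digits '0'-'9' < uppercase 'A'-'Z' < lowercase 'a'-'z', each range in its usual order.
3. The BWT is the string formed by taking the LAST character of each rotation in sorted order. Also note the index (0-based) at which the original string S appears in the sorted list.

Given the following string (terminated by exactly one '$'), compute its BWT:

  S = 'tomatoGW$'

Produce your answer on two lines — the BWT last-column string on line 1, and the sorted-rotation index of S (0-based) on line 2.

All 9 rotations (rotation i = S[i:]+S[:i]):
  rot[0] = tomatoGW$
  rot[1] = omatoGW$t
  rot[2] = matoGW$to
  rot[3] = atoGW$tom
  rot[4] = toGW$toma
  rot[5] = oGW$tomat
  rot[6] = GW$tomato
  rot[7] = W$tomatoG
  rot[8] = $tomatoGW
Sorted (with $ < everything):
  sorted[0] = $tomatoGW  (last char: 'W')
  sorted[1] = GW$tomato  (last char: 'o')
  sorted[2] = W$tomatoG  (last char: 'G')
  sorted[3] = atoGW$tom  (last char: 'm')
  sorted[4] = matoGW$to  (last char: 'o')
  sorted[5] = oGW$tomat  (last char: 't')
  sorted[6] = omatoGW$t  (last char: 't')
  sorted[7] = toGW$toma  (last char: 'a')
  sorted[8] = tomatoGW$  (last char: '$')
Last column: WoGmotta$
Original string S is at sorted index 8

Answer: WoGmotta$
8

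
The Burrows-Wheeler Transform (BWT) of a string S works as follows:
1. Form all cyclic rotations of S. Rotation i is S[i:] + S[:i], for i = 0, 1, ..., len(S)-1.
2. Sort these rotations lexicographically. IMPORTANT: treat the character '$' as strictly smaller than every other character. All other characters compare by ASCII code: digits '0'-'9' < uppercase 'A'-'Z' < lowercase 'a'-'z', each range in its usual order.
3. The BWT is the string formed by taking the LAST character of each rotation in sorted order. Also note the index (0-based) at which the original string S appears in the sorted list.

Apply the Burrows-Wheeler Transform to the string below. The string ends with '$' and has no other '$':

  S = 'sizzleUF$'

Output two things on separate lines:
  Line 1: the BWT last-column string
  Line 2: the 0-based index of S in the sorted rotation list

All 9 rotations (rotation i = S[i:]+S[:i]):
  rot[0] = sizzleUF$
  rot[1] = izzleUF$s
  rot[2] = zzleUF$si
  rot[3] = zleUF$siz
  rot[4] = leUF$sizz
  rot[5] = eUF$sizzl
  rot[6] = UF$sizzle
  rot[7] = F$sizzleU
  rot[8] = $sizzleUF
Sorted (with $ < everything):
  sorted[0] = $sizzleUF  (last char: 'F')
  sorted[1] = F$sizzleU  (last char: 'U')
  sorted[2] = UF$sizzle  (last char: 'e')
  sorted[3] = eUF$sizzl  (last char: 'l')
  sorted[4] = izzleUF$s  (last char: 's')
  sorted[5] = leUF$sizz  (last char: 'z')
  sorted[6] = sizzleUF$  (last char: '$')
  sorted[7] = zleUF$siz  (last char: 'z')
  sorted[8] = zzleUF$si  (last char: 'i')
Last column: FUelsz$zi
Original string S is at sorted index 6

Answer: FUelsz$zi
6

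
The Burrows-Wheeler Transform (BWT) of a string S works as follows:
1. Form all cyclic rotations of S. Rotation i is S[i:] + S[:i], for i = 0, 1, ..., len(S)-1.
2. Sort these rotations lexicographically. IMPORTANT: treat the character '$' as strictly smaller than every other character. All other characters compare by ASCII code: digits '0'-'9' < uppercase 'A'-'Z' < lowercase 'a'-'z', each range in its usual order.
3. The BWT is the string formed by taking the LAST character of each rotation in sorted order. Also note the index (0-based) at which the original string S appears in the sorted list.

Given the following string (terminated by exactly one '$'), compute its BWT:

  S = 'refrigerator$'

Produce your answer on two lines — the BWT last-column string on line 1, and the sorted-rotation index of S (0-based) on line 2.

Answer: rrrgeirtoe$fa
10

Derivation:
All 13 rotations (rotation i = S[i:]+S[:i]):
  rot[0] = refrigerator$
  rot[1] = efrigerator$r
  rot[2] = frigerator$re
  rot[3] = rigerator$ref
  rot[4] = igerator$refr
  rot[5] = gerator$refri
  rot[6] = erator$refrig
  rot[7] = rator$refrige
  rot[8] = ator$refriger
  rot[9] = tor$refrigera
  rot[10] = or$refrigerat
  rot[11] = r$refrigerato
  rot[12] = $refrigerator
Sorted (with $ < everything):
  sorted[0] = $refrigerator  (last char: 'r')
  sorted[1] = ator$refriger  (last char: 'r')
  sorted[2] = efrigerator$r  (last char: 'r')
  sorted[3] = erator$refrig  (last char: 'g')
  sorted[4] = frigerator$re  (last char: 'e')
  sorted[5] = gerator$refri  (last char: 'i')
  sorted[6] = igerator$refr  (last char: 'r')
  sorted[7] = or$refrigerat  (last char: 't')
  sorted[8] = r$refrigerato  (last char: 'o')
  sorted[9] = rator$refrige  (last char: 'e')
  sorted[10] = refrigerator$  (last char: '$')
  sorted[11] = rigerator$ref  (last char: 'f')
  sorted[12] = tor$refrigera  (last char: 'a')
Last column: rrrgeirtoe$fa
Original string S is at sorted index 10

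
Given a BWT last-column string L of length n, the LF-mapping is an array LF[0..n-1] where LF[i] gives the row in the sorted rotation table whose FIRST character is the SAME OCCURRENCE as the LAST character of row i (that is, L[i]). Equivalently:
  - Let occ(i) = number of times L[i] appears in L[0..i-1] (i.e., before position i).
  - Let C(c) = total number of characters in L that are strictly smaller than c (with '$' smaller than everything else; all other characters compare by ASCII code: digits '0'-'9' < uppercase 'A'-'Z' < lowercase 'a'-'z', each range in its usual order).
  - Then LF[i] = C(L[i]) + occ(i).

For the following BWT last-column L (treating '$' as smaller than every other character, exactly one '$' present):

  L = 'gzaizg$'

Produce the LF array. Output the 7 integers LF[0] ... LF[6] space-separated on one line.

Answer: 2 5 1 4 6 3 0

Derivation:
Char counts: '$':1, 'a':1, 'g':2, 'i':1, 'z':2
C (first-col start): C('$')=0, C('a')=1, C('g')=2, C('i')=4, C('z')=5
L[0]='g': occ=0, LF[0]=C('g')+0=2+0=2
L[1]='z': occ=0, LF[1]=C('z')+0=5+0=5
L[2]='a': occ=0, LF[2]=C('a')+0=1+0=1
L[3]='i': occ=0, LF[3]=C('i')+0=4+0=4
L[4]='z': occ=1, LF[4]=C('z')+1=5+1=6
L[5]='g': occ=1, LF[5]=C('g')+1=2+1=3
L[6]='$': occ=0, LF[6]=C('$')+0=0+0=0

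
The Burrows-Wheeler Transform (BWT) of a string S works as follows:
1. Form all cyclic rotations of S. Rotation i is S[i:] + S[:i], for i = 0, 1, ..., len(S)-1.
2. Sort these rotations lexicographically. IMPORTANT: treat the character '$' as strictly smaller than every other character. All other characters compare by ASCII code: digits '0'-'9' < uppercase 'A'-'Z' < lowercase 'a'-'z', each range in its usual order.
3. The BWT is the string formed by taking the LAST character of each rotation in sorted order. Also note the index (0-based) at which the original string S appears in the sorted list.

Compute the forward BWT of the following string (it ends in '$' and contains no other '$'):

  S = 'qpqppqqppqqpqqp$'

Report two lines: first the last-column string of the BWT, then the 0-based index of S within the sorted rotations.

Answer: pqqqqqppqpq$qppp
11

Derivation:
All 16 rotations (rotation i = S[i:]+S[:i]):
  rot[0] = qpqppqqppqqpqqp$
  rot[1] = pqppqqppqqpqqp$q
  rot[2] = qppqqppqqpqqp$qp
  rot[3] = ppqqppqqpqqp$qpq
  rot[4] = pqqppqqpqqp$qpqp
  rot[5] = qqppqqpqqp$qpqpp
  rot[6] = qppqqpqqp$qpqppq
  rot[7] = ppqqpqqp$qpqppqq
  rot[8] = pqqpqqp$qpqppqqp
  rot[9] = qqpqqp$qpqppqqpp
  rot[10] = qpqqp$qpqppqqppq
  rot[11] = pqqp$qpqppqqppqq
  rot[12] = qqp$qpqppqqppqqp
  rot[13] = qp$qpqppqqppqqpq
  rot[14] = p$qpqppqqppqqpqq
  rot[15] = $qpqppqqppqqpqqp
Sorted (with $ < everything):
  sorted[0] = $qpqppqqppqqpqqp  (last char: 'p')
  sorted[1] = p$qpqppqqppqqpqq  (last char: 'q')
  sorted[2] = ppqqppqqpqqp$qpq  (last char: 'q')
  sorted[3] = ppqqpqqp$qpqppqq  (last char: 'q')
  sorted[4] = pqppqqppqqpqqp$q  (last char: 'q')
  sorted[5] = pqqp$qpqppqqppqq  (last char: 'q')
  sorted[6] = pqqppqqpqqp$qpqp  (last char: 'p')
  sorted[7] = pqqpqqp$qpqppqqp  (last char: 'p')
  sorted[8] = qp$qpqppqqppqqpq  (last char: 'q')
  sorted[9] = qppqqppqqpqqp$qp  (last char: 'p')
  sorted[10] = qppqqpqqp$qpqppq  (last char: 'q')
  sorted[11] = qpqppqqppqqpqqp$  (last char: '$')
  sorted[12] = qpqqp$qpqppqqppq  (last char: 'q')
  sorted[13] = qqp$qpqppqqppqqp  (last char: 'p')
  sorted[14] = qqppqqpqqp$qpqpp  (last char: 'p')
  sorted[15] = qqpqqp$qpqppqqpp  (last char: 'p')
Last column: pqqqqqppqpq$qppp
Original string S is at sorted index 11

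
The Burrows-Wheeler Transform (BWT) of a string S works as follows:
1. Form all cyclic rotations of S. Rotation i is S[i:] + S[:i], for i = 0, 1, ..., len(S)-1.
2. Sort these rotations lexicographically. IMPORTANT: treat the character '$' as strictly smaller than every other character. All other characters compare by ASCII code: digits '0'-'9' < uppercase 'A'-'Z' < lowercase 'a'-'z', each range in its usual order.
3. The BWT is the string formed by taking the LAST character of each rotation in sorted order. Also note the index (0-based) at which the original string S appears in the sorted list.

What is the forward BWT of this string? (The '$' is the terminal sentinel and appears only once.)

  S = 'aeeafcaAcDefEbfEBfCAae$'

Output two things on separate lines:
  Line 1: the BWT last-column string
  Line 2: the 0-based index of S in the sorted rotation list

All 23 rotations (rotation i = S[i:]+S[:i]):
  rot[0] = aeeafcaAcDefEbfEBfCAae$
  rot[1] = eeafcaAcDefEbfEBfCAae$a
  rot[2] = eafcaAcDefEbfEBfCAae$ae
  rot[3] = afcaAcDefEbfEBfCAae$aee
  rot[4] = fcaAcDefEbfEBfCAae$aeea
  rot[5] = caAcDefEbfEBfCAae$aeeaf
  rot[6] = aAcDefEbfEBfCAae$aeeafc
  rot[7] = AcDefEbfEBfCAae$aeeafca
  rot[8] = cDefEbfEBfCAae$aeeafcaA
  rot[9] = DefEbfEBfCAae$aeeafcaAc
  rot[10] = efEbfEBfCAae$aeeafcaAcD
  rot[11] = fEbfEBfCAae$aeeafcaAcDe
  rot[12] = EbfEBfCAae$aeeafcaAcDef
  rot[13] = bfEBfCAae$aeeafcaAcDefE
  rot[14] = fEBfCAae$aeeafcaAcDefEb
  rot[15] = EBfCAae$aeeafcaAcDefEbf
  rot[16] = BfCAae$aeeafcaAcDefEbfE
  rot[17] = fCAae$aeeafcaAcDefEbfEB
  rot[18] = CAae$aeeafcaAcDefEbfEBf
  rot[19] = Aae$aeeafcaAcDefEbfEBfC
  rot[20] = ae$aeeafcaAcDefEbfEBfCA
  rot[21] = e$aeeafcaAcDefEbfEBfCAa
  rot[22] = $aeeafcaAcDefEbfEBfCAae
Sorted (with $ < everything):
  sorted[0] = $aeeafcaAcDefEbfEBfCAae  (last char: 'e')
  sorted[1] = Aae$aeeafcaAcDefEbfEBfC  (last char: 'C')
  sorted[2] = AcDefEbfEBfCAae$aeeafca  (last char: 'a')
  sorted[3] = BfCAae$aeeafcaAcDefEbfE  (last char: 'E')
  sorted[4] = CAae$aeeafcaAcDefEbfEBf  (last char: 'f')
  sorted[5] = DefEbfEBfCAae$aeeafcaAc  (last char: 'c')
  sorted[6] = EBfCAae$aeeafcaAcDefEbf  (last char: 'f')
  sorted[7] = EbfEBfCAae$aeeafcaAcDef  (last char: 'f')
  sorted[8] = aAcDefEbfEBfCAae$aeeafc  (last char: 'c')
  sorted[9] = ae$aeeafcaAcDefEbfEBfCA  (last char: 'A')
  sorted[10] = aeeafcaAcDefEbfEBfCAae$  (last char: '$')
  sorted[11] = afcaAcDefEbfEBfCAae$aee  (last char: 'e')
  sorted[12] = bfEBfCAae$aeeafcaAcDefE  (last char: 'E')
  sorted[13] = cDefEbfEBfCAae$aeeafcaA  (last char: 'A')
  sorted[14] = caAcDefEbfEBfCAae$aeeaf  (last char: 'f')
  sorted[15] = e$aeeafcaAcDefEbfEBfCAa  (last char: 'a')
  sorted[16] = eafcaAcDefEbfEBfCAae$ae  (last char: 'e')
  sorted[17] = eeafcaAcDefEbfEBfCAae$a  (last char: 'a')
  sorted[18] = efEbfEBfCAae$aeeafcaAcD  (last char: 'D')
  sorted[19] = fCAae$aeeafcaAcDefEbfEB  (last char: 'B')
  sorted[20] = fEBfCAae$aeeafcaAcDefEb  (last char: 'b')
  sorted[21] = fEbfEBfCAae$aeeafcaAcDe  (last char: 'e')
  sorted[22] = fcaAcDefEbfEBfCAae$aeea  (last char: 'a')
Last column: eCaEfcffcA$eEAfaeaDBbea
Original string S is at sorted index 10

Answer: eCaEfcffcA$eEAfaeaDBbea
10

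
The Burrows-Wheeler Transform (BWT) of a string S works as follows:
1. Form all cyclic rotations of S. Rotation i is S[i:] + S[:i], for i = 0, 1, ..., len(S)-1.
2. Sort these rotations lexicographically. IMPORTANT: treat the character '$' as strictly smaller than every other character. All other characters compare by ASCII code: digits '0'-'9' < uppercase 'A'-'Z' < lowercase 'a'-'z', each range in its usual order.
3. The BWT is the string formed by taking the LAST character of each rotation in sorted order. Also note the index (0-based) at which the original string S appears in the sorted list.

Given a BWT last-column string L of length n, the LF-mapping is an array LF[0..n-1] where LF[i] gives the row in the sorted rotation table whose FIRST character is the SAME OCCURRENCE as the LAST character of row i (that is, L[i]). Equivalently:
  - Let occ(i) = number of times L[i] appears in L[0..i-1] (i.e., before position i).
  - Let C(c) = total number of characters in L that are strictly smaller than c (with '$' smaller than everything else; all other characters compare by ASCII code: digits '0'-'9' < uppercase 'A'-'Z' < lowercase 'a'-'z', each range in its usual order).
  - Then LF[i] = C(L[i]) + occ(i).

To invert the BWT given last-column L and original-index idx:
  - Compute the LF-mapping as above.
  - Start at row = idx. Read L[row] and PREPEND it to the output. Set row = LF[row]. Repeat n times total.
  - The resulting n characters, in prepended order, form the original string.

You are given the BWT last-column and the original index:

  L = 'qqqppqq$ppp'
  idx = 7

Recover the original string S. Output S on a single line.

LF mapping: 6 7 8 1 2 9 10 0 3 4 5
Walk LF starting at row 7, prepending L[row]:
  step 1: row=7, L[7]='$', prepend. Next row=LF[7]=0
  step 2: row=0, L[0]='q', prepend. Next row=LF[0]=6
  step 3: row=6, L[6]='q', prepend. Next row=LF[6]=10
  step 4: row=10, L[10]='p', prepend. Next row=LF[10]=5
  step 5: row=5, L[5]='q', prepend. Next row=LF[5]=9
  step 6: row=9, L[9]='p', prepend. Next row=LF[9]=4
  step 7: row=4, L[4]='p', prepend. Next row=LF[4]=2
  step 8: row=2, L[2]='q', prepend. Next row=LF[2]=8
  step 9: row=8, L[8]='p', prepend. Next row=LF[8]=3
  step 10: row=3, L[3]='p', prepend. Next row=LF[3]=1
  step 11: row=1, L[1]='q', prepend. Next row=LF[1]=7
Reversed output: qppqppqpqq$

Answer: qppqppqpqq$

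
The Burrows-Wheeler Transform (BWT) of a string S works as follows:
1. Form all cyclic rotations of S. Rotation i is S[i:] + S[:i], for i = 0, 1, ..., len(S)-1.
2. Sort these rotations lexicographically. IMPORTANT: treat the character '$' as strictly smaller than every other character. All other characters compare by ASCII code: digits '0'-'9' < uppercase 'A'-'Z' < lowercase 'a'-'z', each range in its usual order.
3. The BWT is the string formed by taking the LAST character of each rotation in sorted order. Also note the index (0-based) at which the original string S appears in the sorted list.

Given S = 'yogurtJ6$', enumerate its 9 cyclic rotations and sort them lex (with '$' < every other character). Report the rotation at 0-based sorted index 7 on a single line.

All 9 rotations (rotation i = S[i:]+S[:i]):
  rot[0] = yogurtJ6$
  rot[1] = ogurtJ6$y
  rot[2] = gurtJ6$yo
  rot[3] = urtJ6$yog
  rot[4] = rtJ6$yogu
  rot[5] = tJ6$yogur
  rot[6] = J6$yogurt
  rot[7] = 6$yogurtJ
  rot[8] = $yogurtJ6
Sorted (with $ < everything):
  sorted[0] = $yogurtJ6
  sorted[1] = 6$yogurtJ
  sorted[2] = J6$yogurt
  sorted[3] = gurtJ6$yo
  sorted[4] = ogurtJ6$y
  sorted[5] = rtJ6$yogu
  sorted[6] = tJ6$yogur
  sorted[7] = urtJ6$yog
  sorted[8] = yogurtJ6$
sorted[7] = urtJ6$yog

Answer: urtJ6$yog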